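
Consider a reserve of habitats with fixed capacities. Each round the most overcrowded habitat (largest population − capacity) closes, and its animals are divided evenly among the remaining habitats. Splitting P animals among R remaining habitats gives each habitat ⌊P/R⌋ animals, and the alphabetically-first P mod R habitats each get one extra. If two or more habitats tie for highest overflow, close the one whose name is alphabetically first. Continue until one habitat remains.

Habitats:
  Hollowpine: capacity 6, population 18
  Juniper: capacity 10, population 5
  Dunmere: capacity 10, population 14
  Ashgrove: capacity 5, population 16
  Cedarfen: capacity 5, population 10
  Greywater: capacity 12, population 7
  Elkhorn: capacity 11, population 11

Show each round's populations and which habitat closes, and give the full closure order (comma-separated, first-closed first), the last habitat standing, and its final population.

Closure order: Hollowpine, Ashgrove, Cedarfen, Dunmere, Elkhorn, Greywater
Last habitat: Juniper with 81 animals

Round 1: Ashgrove=16 Cedarfen=10 Dunmere=14 Elkhorn=11 Greywater=7 Hollowpine=18 Juniper=5 → close Hollowpine (overflow 12)
  18÷6 = 3 each, +1 to first 0
Round 2: Ashgrove=19 Cedarfen=13 Dunmere=17 Elkhorn=14 Greywater=10 Juniper=8 → close Ashgrove (overflow 14)
  19÷5 = 3 each, +1 to first 4
Round 3: Cedarfen=17 Dunmere=21 Elkhorn=18 Greywater=14 Juniper=11 → close Cedarfen (overflow 12)
  17÷4 = 4 each, +1 to first 1
Round 4: Dunmere=26 Elkhorn=22 Greywater=18 Juniper=15 → close Dunmere (overflow 16)
  26÷3 = 8 each, +1 to first 2
Round 5: Elkhorn=31 Greywater=27 Juniper=23 → close Elkhorn (overflow 20)
  31÷2 = 15 each, +1 to first 1
Round 6: Greywater=43 Juniper=38 → close Greywater (overflow 31)
  43÷1 = 43 each, +1 to first 0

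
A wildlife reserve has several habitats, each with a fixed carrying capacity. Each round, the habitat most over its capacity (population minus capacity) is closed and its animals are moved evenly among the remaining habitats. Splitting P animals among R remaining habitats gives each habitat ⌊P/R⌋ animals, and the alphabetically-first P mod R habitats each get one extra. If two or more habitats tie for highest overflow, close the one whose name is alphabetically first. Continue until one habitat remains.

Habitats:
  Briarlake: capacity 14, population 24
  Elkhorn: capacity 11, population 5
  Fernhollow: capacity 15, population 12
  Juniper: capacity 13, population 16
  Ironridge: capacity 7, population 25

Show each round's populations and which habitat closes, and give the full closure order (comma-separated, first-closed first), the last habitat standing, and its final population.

Round 1: Briarlake=24 Elkhorn=5 Fernhollow=12 Ironridge=25 Juniper=16 → close Ironridge (overflow 18)
  25÷4 = 6 each, +1 to first 1
Round 2: Briarlake=31 Elkhorn=11 Fernhollow=18 Juniper=22 → close Briarlake (overflow 17)
  31÷3 = 10 each, +1 to first 1
Round 3: Elkhorn=22 Fernhollow=28 Juniper=32 → close Juniper (overflow 19)
  32÷2 = 16 each, +1 to first 0
Round 4: Elkhorn=38 Fernhollow=44 → close Fernhollow (overflow 29)
  44÷1 = 44 each, +1 to first 0

Closure order: Ironridge, Briarlake, Juniper, Fernhollow
Last habitat: Elkhorn with 82 animals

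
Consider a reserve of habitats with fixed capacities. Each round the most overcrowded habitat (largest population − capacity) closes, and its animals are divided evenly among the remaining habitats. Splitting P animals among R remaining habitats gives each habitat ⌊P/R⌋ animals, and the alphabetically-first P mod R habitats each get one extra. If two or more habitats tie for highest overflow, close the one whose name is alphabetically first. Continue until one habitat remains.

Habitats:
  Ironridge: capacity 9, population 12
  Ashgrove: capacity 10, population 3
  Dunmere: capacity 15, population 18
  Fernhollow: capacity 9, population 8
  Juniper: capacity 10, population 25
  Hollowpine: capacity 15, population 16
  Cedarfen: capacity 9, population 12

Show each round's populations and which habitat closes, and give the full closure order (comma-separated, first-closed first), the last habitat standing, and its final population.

Round 1: Ashgrove=3 Cedarfen=12 Dunmere=18 Fernhollow=8 Hollowpine=16 Ironridge=12 Juniper=25 → close Juniper (overflow 15)
  25÷6 = 4 each, +1 to first 1
Round 2: Ashgrove=8 Cedarfen=16 Dunmere=22 Fernhollow=12 Hollowpine=20 Ironridge=16 → close Cedarfen (overflow 7)
  16÷5 = 3 each, +1 to first 1
Round 3: Ashgrove=12 Dunmere=25 Fernhollow=15 Hollowpine=23 Ironridge=19 → close Dunmere (overflow 10)
  25÷4 = 6 each, +1 to first 1
Round 4: Ashgrove=19 Fernhollow=21 Hollowpine=29 Ironridge=25 → close Ironridge (overflow 16)
  25÷3 = 8 each, +1 to first 1
Round 5: Ashgrove=28 Fernhollow=29 Hollowpine=37 → close Hollowpine (overflow 22)
  37÷2 = 18 each, +1 to first 1
Round 6: Ashgrove=47 Fernhollow=47 → close Fernhollow (overflow 38)
  47÷1 = 47 each, +1 to first 0

Closure order: Juniper, Cedarfen, Dunmere, Ironridge, Hollowpine, Fernhollow
Last habitat: Ashgrove with 94 animals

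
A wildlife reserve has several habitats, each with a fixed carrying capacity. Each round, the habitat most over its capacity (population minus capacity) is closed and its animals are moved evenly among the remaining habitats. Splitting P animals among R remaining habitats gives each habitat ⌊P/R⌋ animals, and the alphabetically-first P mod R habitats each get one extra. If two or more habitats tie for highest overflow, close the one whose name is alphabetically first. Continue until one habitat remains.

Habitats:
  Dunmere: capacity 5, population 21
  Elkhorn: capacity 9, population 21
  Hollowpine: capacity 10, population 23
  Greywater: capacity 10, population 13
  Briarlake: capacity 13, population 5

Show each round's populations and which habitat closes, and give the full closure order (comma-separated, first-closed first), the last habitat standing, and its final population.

Closure order: Dunmere, Hollowpine, Elkhorn, Greywater
Last habitat: Briarlake with 83 animals

Round 1: Briarlake=5 Dunmere=21 Elkhorn=21 Greywater=13 Hollowpine=23 → close Dunmere (overflow 16)
  21÷4 = 5 each, +1 to first 1
Round 2: Briarlake=11 Elkhorn=26 Greywater=18 Hollowpine=28 → close Hollowpine (overflow 18)
  28÷3 = 9 each, +1 to first 1
Round 3: Briarlake=21 Elkhorn=35 Greywater=27 → close Elkhorn (overflow 26)
  35÷2 = 17 each, +1 to first 1
Round 4: Briarlake=39 Greywater=44 → close Greywater (overflow 34)
  44÷1 = 44 each, +1 to first 0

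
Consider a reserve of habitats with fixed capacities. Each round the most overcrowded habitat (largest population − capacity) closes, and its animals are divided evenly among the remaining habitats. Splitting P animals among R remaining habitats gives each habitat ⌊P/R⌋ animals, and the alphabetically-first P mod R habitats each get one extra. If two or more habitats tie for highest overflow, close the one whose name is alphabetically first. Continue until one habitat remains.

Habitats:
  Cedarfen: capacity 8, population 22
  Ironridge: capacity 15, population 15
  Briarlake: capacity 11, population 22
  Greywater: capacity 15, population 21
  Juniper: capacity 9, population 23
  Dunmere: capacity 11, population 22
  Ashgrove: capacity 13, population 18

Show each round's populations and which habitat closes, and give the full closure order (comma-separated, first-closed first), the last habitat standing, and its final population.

Round 1: Ashgrove=18 Briarlake=22 Cedarfen=22 Dunmere=22 Greywater=21 Ironridge=15 Juniper=23 → close Cedarfen (overflow 14)
  22÷6 = 3 each, +1 to first 4
Round 2: Ashgrove=22 Briarlake=26 Dunmere=26 Greywater=25 Ironridge=18 Juniper=26 → close Juniper (overflow 17)
  26÷5 = 5 each, +1 to first 1
Round 3: Ashgrove=28 Briarlake=31 Dunmere=31 Greywater=30 Ironridge=23 → close Briarlake (overflow 20)
  31÷4 = 7 each, +1 to first 3
Round 4: Ashgrove=36 Dunmere=39 Greywater=38 Ironridge=30 → close Dunmere (overflow 28)
  39÷3 = 13 each, +1 to first 0
Round 5: Ashgrove=49 Greywater=51 Ironridge=43 → close Ashgrove (overflow 36)
  49÷2 = 24 each, +1 to first 1
Round 6: Greywater=76 Ironridge=67 → close Greywater (overflow 61)
  76÷1 = 76 each, +1 to first 0

Closure order: Cedarfen, Juniper, Briarlake, Dunmere, Ashgrove, Greywater
Last habitat: Ironridge with 143 animals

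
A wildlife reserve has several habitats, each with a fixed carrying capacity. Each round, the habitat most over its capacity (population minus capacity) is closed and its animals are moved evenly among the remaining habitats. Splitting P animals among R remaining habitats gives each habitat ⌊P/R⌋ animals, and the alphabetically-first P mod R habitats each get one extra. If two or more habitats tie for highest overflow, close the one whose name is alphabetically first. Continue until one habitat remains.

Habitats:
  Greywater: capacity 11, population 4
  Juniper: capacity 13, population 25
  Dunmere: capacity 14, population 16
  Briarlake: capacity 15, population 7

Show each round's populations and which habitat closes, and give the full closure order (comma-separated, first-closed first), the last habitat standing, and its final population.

Round 1: Briarlake=7 Dunmere=16 Greywater=4 Juniper=25 → close Juniper (overflow 12)
  25÷3 = 8 each, +1 to first 1
Round 2: Briarlake=16 Dunmere=24 Greywater=12 → close Dunmere (overflow 10)
  24÷2 = 12 each, +1 to first 0
Round 3: Briarlake=28 Greywater=24 → close Briarlake (overflow 13)
  28÷1 = 28 each, +1 to first 0

Closure order: Juniper, Dunmere, Briarlake
Last habitat: Greywater with 52 animals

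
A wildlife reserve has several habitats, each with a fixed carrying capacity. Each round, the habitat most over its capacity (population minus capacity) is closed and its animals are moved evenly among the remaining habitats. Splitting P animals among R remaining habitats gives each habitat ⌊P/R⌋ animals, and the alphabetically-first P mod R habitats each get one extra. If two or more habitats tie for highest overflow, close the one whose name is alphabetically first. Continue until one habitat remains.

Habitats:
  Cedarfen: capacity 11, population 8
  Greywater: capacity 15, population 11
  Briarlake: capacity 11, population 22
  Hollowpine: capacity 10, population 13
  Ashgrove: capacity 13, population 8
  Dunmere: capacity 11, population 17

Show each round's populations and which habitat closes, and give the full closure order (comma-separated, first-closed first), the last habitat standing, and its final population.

Closure order: Briarlake, Dunmere, Hollowpine, Ashgrove, Cedarfen
Last habitat: Greywater with 79 animals

Round 1: Ashgrove=8 Briarlake=22 Cedarfen=8 Dunmere=17 Greywater=11 Hollowpine=13 → close Briarlake (overflow 11)
  22÷5 = 4 each, +1 to first 2
Round 2: Ashgrove=13 Cedarfen=13 Dunmere=21 Greywater=15 Hollowpine=17 → close Dunmere (overflow 10)
  21÷4 = 5 each, +1 to first 1
Round 3: Ashgrove=19 Cedarfen=18 Greywater=20 Hollowpine=22 → close Hollowpine (overflow 12)
  22÷3 = 7 each, +1 to first 1
Round 4: Ashgrove=27 Cedarfen=25 Greywater=27 → close Ashgrove (overflow 14)
  27÷2 = 13 each, +1 to first 1
Round 5: Cedarfen=39 Greywater=40 → close Cedarfen (overflow 28)
  39÷1 = 39 each, +1 to first 0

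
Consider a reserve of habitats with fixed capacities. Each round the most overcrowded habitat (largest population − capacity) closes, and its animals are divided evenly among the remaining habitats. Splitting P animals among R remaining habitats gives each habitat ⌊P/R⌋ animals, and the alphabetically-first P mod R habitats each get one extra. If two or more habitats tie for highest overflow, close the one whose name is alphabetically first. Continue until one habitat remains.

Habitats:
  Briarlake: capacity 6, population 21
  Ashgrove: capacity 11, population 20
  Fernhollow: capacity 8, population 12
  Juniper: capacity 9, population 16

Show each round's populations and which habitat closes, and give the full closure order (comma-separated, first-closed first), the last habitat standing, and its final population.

Round 1: Ashgrove=20 Briarlake=21 Fernhollow=12 Juniper=16 → close Briarlake (overflow 15)
  21÷3 = 7 each, +1 to first 0
Round 2: Ashgrove=27 Fernhollow=19 Juniper=23 → close Ashgrove (overflow 16)
  27÷2 = 13 each, +1 to first 1
Round 3: Fernhollow=33 Juniper=36 → close Juniper (overflow 27)
  36÷1 = 36 each, +1 to first 0

Closure order: Briarlake, Ashgrove, Juniper
Last habitat: Fernhollow with 69 animals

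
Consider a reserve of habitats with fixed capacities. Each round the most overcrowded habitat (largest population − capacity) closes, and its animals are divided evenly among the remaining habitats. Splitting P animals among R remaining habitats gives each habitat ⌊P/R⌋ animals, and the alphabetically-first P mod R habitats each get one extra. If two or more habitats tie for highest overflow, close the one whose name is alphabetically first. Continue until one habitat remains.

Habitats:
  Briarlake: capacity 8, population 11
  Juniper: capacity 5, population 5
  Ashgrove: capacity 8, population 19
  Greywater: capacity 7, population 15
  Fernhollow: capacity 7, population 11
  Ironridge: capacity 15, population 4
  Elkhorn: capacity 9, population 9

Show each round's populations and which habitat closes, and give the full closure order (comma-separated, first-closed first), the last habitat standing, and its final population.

Round 1: Ashgrove=19 Briarlake=11 Elkhorn=9 Fernhollow=11 Greywater=15 Ironridge=4 Juniper=5 → close Ashgrove (overflow 11)
  19÷6 = 3 each, +1 to first 1
Round 2: Briarlake=15 Elkhorn=12 Fernhollow=14 Greywater=18 Ironridge=7 Juniper=8 → close Greywater (overflow 11)
  18÷5 = 3 each, +1 to first 3
Round 3: Briarlake=19 Elkhorn=16 Fernhollow=18 Ironridge=10 Juniper=11 → close Briarlake (overflow 11)
  19÷4 = 4 each, +1 to first 3
Round 4: Elkhorn=21 Fernhollow=23 Ironridge=15 Juniper=15 → close Fernhollow (overflow 16)
  23÷3 = 7 each, +1 to first 2
Round 5: Elkhorn=29 Ironridge=23 Juniper=22 → close Elkhorn (overflow 20)
  29÷2 = 14 each, +1 to first 1
Round 6: Ironridge=38 Juniper=36 → close Juniper (overflow 31)
  36÷1 = 36 each, +1 to first 0

Closure order: Ashgrove, Greywater, Briarlake, Fernhollow, Elkhorn, Juniper
Last habitat: Ironridge with 74 animals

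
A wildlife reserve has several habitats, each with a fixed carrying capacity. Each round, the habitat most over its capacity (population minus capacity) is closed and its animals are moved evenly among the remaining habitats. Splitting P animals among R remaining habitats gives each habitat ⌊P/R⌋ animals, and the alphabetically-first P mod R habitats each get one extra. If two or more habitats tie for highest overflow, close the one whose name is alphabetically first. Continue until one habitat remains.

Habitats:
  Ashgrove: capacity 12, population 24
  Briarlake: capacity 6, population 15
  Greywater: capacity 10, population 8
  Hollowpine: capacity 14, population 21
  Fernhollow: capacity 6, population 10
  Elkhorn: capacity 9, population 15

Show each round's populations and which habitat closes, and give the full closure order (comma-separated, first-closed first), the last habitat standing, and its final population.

Round 1: Ashgrove=24 Briarlake=15 Elkhorn=15 Fernhollow=10 Greywater=8 Hollowpine=21 → close Ashgrove (overflow 12)
  24÷5 = 4 each, +1 to first 4
Round 2: Briarlake=20 Elkhorn=20 Fernhollow=15 Greywater=13 Hollowpine=25 → close Briarlake (overflow 14)
  20÷4 = 5 each, +1 to first 0
Round 3: Elkhorn=25 Fernhollow=20 Greywater=18 Hollowpine=30 → close Elkhorn (overflow 16)
  25÷3 = 8 each, +1 to first 1
Round 4: Fernhollow=29 Greywater=26 Hollowpine=38 → close Hollowpine (overflow 24)
  38÷2 = 19 each, +1 to first 0
Round 5: Fernhollow=48 Greywater=45 → close Fernhollow (overflow 42)
  48÷1 = 48 each, +1 to first 0

Closure order: Ashgrove, Briarlake, Elkhorn, Hollowpine, Fernhollow
Last habitat: Greywater with 93 animals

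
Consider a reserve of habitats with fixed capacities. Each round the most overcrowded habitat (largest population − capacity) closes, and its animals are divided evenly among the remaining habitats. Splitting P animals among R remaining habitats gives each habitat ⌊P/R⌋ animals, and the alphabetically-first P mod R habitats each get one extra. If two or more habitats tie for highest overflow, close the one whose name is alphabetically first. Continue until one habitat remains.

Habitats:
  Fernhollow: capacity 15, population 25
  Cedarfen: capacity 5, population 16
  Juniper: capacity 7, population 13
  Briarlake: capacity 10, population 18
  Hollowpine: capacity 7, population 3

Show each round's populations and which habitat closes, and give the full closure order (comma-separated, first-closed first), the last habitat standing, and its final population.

Closure order: Cedarfen, Fernhollow, Briarlake, Juniper
Last habitat: Hollowpine with 75 animals

Round 1: Briarlake=18 Cedarfen=16 Fernhollow=25 Hollowpine=3 Juniper=13 → close Cedarfen (overflow 11)
  16÷4 = 4 each, +1 to first 0
Round 2: Briarlake=22 Fernhollow=29 Hollowpine=7 Juniper=17 → close Fernhollow (overflow 14)
  29÷3 = 9 each, +1 to first 2
Round 3: Briarlake=32 Hollowpine=17 Juniper=26 → close Briarlake (overflow 22)
  32÷2 = 16 each, +1 to first 0
Round 4: Hollowpine=33 Juniper=42 → close Juniper (overflow 35)
  42÷1 = 42 each, +1 to first 0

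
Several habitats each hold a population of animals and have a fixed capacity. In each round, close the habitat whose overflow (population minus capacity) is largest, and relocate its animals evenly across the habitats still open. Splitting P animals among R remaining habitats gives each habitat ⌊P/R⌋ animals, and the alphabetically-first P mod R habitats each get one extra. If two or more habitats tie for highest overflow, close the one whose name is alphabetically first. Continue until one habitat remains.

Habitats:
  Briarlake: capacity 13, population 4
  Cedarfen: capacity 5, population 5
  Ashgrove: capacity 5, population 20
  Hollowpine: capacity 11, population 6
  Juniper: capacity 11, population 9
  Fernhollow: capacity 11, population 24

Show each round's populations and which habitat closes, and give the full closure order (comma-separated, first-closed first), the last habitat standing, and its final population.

Round 1: Ashgrove=20 Briarlake=4 Cedarfen=5 Fernhollow=24 Hollowpine=6 Juniper=9 → close Ashgrove (overflow 15)
  20÷5 = 4 each, +1 to first 0
Round 2: Briarlake=8 Cedarfen=9 Fernhollow=28 Hollowpine=10 Juniper=13 → close Fernhollow (overflow 17)
  28÷4 = 7 each, +1 to first 0
Round 3: Briarlake=15 Cedarfen=16 Hollowpine=17 Juniper=20 → close Cedarfen (overflow 11)
  16÷3 = 5 each, +1 to first 1
Round 4: Briarlake=21 Hollowpine=22 Juniper=25 → close Juniper (overflow 14)
  25÷2 = 12 each, +1 to first 1
Round 5: Briarlake=34 Hollowpine=34 → close Hollowpine (overflow 23)
  34÷1 = 34 each, +1 to first 0

Closure order: Ashgrove, Fernhollow, Cedarfen, Juniper, Hollowpine
Last habitat: Briarlake with 68 animals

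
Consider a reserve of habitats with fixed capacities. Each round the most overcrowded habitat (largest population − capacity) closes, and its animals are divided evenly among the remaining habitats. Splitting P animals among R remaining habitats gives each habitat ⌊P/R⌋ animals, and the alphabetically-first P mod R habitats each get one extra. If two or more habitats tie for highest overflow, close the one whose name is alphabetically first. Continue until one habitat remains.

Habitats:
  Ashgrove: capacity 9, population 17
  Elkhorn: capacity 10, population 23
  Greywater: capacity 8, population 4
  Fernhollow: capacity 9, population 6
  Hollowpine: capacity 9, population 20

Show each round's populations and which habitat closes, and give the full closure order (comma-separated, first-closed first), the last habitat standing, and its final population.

Round 1: Ashgrove=17 Elkhorn=23 Fernhollow=6 Greywater=4 Hollowpine=20 → close Elkhorn (overflow 13)
  23÷4 = 5 each, +1 to first 3
Round 2: Ashgrove=23 Fernhollow=12 Greywater=10 Hollowpine=25 → close Hollowpine (overflow 16)
  25÷3 = 8 each, +1 to first 1
Round 3: Ashgrove=32 Fernhollow=20 Greywater=18 → close Ashgrove (overflow 23)
  32÷2 = 16 each, +1 to first 0
Round 4: Fernhollow=36 Greywater=34 → close Fernhollow (overflow 27)
  36÷1 = 36 each, +1 to first 0

Closure order: Elkhorn, Hollowpine, Ashgrove, Fernhollow
Last habitat: Greywater with 70 animals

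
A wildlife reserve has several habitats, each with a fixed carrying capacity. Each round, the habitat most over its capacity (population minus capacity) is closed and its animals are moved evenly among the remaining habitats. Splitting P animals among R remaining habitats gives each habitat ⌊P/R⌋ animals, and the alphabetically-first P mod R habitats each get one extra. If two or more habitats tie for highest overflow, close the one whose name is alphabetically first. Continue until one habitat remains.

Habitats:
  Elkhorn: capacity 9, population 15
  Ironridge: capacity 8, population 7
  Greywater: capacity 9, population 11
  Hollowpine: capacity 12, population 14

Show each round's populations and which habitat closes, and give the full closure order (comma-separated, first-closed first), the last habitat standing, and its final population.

Round 1: Elkhorn=15 Greywater=11 Hollowpine=14 Ironridge=7 → close Elkhorn (overflow 6)
  15÷3 = 5 each, +1 to first 0
Round 2: Greywater=16 Hollowpine=19 Ironridge=12 → close Greywater (overflow 7)
  16÷2 = 8 each, +1 to first 0
Round 3: Hollowpine=27 Ironridge=20 → close Hollowpine (overflow 15)
  27÷1 = 27 each, +1 to first 0

Closure order: Elkhorn, Greywater, Hollowpine
Last habitat: Ironridge with 47 animals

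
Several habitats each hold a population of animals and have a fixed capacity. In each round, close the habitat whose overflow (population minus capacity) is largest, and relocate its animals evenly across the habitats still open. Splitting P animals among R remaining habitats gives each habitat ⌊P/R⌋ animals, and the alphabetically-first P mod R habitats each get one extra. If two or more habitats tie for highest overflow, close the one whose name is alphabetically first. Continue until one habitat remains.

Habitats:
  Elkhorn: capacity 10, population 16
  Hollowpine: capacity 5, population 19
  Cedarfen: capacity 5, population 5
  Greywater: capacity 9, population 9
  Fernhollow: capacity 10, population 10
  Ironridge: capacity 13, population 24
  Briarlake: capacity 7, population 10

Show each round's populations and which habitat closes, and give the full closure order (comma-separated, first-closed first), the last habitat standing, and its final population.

Closure order: Hollowpine, Ironridge, Elkhorn, Briarlake, Cedarfen, Fernhollow
Last habitat: Greywater with 93 animals

Round 1: Briarlake=10 Cedarfen=5 Elkhorn=16 Fernhollow=10 Greywater=9 Hollowpine=19 Ironridge=24 → close Hollowpine (overflow 14)
  19÷6 = 3 each, +1 to first 1
Round 2: Briarlake=14 Cedarfen=8 Elkhorn=19 Fernhollow=13 Greywater=12 Ironridge=27 → close Ironridge (overflow 14)
  27÷5 = 5 each, +1 to first 2
Round 3: Briarlake=20 Cedarfen=14 Elkhorn=24 Fernhollow=18 Greywater=17 → close Elkhorn (overflow 14)
  24÷4 = 6 each, +1 to first 0
Round 4: Briarlake=26 Cedarfen=20 Fernhollow=24 Greywater=23 → close Briarlake (overflow 19)
  26÷3 = 8 each, +1 to first 2
Round 5: Cedarfen=29 Fernhollow=33 Greywater=31 → close Cedarfen (overflow 24)
  29÷2 = 14 each, +1 to first 1
Round 6: Fernhollow=48 Greywater=45 → close Fernhollow (overflow 38)
  48÷1 = 48 each, +1 to first 0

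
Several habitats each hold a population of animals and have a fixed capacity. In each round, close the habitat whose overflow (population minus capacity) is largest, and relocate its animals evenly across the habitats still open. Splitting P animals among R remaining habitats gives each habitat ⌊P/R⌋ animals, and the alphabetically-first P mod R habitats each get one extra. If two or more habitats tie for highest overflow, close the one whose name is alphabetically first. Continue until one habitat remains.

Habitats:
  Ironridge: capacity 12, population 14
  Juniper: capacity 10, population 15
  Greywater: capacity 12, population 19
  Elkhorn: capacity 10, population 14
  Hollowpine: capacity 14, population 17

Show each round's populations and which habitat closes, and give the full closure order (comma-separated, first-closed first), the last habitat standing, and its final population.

Closure order: Greywater, Elkhorn, Hollowpine, Juniper
Last habitat: Ironridge with 79 animals

Round 1: Elkhorn=14 Greywater=19 Hollowpine=17 Ironridge=14 Juniper=15 → close Greywater (overflow 7)
  19÷4 = 4 each, +1 to first 3
Round 2: Elkhorn=19 Hollowpine=22 Ironridge=19 Juniper=19 → close Elkhorn (overflow 9)
  19÷3 = 6 each, +1 to first 1
Round 3: Hollowpine=29 Ironridge=25 Juniper=25 → close Hollowpine (overflow 15)
  29÷2 = 14 each, +1 to first 1
Round 4: Ironridge=40 Juniper=39 → close Juniper (overflow 29)
  39÷1 = 39 each, +1 to first 0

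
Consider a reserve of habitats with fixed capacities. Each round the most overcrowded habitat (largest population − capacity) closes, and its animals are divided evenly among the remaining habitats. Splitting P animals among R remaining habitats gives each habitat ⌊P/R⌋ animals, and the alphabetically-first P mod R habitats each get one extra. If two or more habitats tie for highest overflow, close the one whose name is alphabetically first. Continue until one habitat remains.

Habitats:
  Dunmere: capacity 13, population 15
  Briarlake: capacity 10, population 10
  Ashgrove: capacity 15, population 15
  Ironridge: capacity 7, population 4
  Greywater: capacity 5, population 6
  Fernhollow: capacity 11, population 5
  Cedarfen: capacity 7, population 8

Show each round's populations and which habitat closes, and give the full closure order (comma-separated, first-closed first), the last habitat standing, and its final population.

Closure order: Dunmere, Cedarfen, Ashgrove, Briarlake, Greywater, Ironridge
Last habitat: Fernhollow with 63 animals

Round 1: Ashgrove=15 Briarlake=10 Cedarfen=8 Dunmere=15 Fernhollow=5 Greywater=6 Ironridge=4 → close Dunmere (overflow 2)
  15÷6 = 2 each, +1 to first 3
Round 2: Ashgrove=18 Briarlake=13 Cedarfen=11 Fernhollow=7 Greywater=8 Ironridge=6 → close Cedarfen (overflow 4)
  11÷5 = 2 each, +1 to first 1
Round 3: Ashgrove=21 Briarlake=15 Fernhollow=9 Greywater=10 Ironridge=8 → close Ashgrove (overflow 6)
  21÷4 = 5 each, +1 to first 1
Round 4: Briarlake=21 Fernhollow=14 Greywater=15 Ironridge=13 → close Briarlake (overflow 11)
  21÷3 = 7 each, +1 to first 0
Round 5: Fernhollow=21 Greywater=22 Ironridge=20 → close Greywater (overflow 17)
  22÷2 = 11 each, +1 to first 0
Round 6: Fernhollow=32 Ironridge=31 → close Ironridge (overflow 24)
  31÷1 = 31 each, +1 to first 0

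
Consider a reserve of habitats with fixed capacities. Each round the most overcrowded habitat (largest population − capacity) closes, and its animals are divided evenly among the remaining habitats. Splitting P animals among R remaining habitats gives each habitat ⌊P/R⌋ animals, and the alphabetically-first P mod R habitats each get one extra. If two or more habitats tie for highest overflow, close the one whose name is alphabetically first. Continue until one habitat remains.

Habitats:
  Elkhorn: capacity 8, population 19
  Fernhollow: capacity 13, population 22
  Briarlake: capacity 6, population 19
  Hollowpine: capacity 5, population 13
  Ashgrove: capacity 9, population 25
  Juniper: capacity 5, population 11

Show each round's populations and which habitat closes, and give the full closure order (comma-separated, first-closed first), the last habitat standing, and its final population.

Closure order: Ashgrove, Briarlake, Elkhorn, Fernhollow, Hollowpine
Last habitat: Juniper with 109 animals

Round 1: Ashgrove=25 Briarlake=19 Elkhorn=19 Fernhollow=22 Hollowpine=13 Juniper=11 → close Ashgrove (overflow 16)
  25÷5 = 5 each, +1 to first 0
Round 2: Briarlake=24 Elkhorn=24 Fernhollow=27 Hollowpine=18 Juniper=16 → close Briarlake (overflow 18)
  24÷4 = 6 each, +1 to first 0
Round 3: Elkhorn=30 Fernhollow=33 Hollowpine=24 Juniper=22 → close Elkhorn (overflow 22)
  30÷3 = 10 each, +1 to first 0
Round 4: Fernhollow=43 Hollowpine=34 Juniper=32 → close Fernhollow (overflow 30)
  43÷2 = 21 each, +1 to first 1
Round 5: Hollowpine=56 Juniper=53 → close Hollowpine (overflow 51)
  56÷1 = 56 each, +1 to first 0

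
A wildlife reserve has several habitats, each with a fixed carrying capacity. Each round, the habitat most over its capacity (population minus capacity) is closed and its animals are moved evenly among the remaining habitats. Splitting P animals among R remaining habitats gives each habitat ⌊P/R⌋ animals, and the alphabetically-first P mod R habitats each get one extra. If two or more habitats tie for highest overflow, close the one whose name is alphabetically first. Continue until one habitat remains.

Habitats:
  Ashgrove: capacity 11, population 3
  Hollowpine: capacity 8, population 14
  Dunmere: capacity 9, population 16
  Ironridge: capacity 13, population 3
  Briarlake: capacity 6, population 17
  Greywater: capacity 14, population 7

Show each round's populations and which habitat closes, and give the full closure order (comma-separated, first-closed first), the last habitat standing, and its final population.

Closure order: Briarlake, Dunmere, Hollowpine, Ashgrove, Greywater
Last habitat: Ironridge with 60 animals

Round 1: Ashgrove=3 Briarlake=17 Dunmere=16 Greywater=7 Hollowpine=14 Ironridge=3 → close Briarlake (overflow 11)
  17÷5 = 3 each, +1 to first 2
Round 2: Ashgrove=7 Dunmere=20 Greywater=10 Hollowpine=17 Ironridge=6 → close Dunmere (overflow 11)
  20÷4 = 5 each, +1 to first 0
Round 3: Ashgrove=12 Greywater=15 Hollowpine=22 Ironridge=11 → close Hollowpine (overflow 14)
  22÷3 = 7 each, +1 to first 1
Round 4: Ashgrove=20 Greywater=22 Ironridge=18 → close Ashgrove (overflow 9)
  20÷2 = 10 each, +1 to first 0
Round 5: Greywater=32 Ironridge=28 → close Greywater (overflow 18)
  32÷1 = 32 each, +1 to first 0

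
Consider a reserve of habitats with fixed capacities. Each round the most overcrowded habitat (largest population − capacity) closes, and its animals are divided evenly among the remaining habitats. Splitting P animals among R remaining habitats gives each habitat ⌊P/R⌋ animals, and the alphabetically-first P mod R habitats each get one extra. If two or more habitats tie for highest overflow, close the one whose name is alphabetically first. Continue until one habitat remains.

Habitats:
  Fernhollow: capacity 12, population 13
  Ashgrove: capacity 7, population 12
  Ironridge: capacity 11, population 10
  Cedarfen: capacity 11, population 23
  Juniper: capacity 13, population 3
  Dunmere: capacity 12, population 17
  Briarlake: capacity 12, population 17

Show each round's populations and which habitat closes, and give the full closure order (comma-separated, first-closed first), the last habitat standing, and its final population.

Round 1: Ashgrove=12 Briarlake=17 Cedarfen=23 Dunmere=17 Fernhollow=13 Ironridge=10 Juniper=3 → close Cedarfen (overflow 12)
  23÷6 = 3 each, +1 to first 5
Round 2: Ashgrove=16 Briarlake=21 Dunmere=21 Fernhollow=17 Ironridge=14 Juniper=6 → close Ashgrove (overflow 9)
  16÷5 = 3 each, +1 to first 1
Round 3: Briarlake=25 Dunmere=24 Fernhollow=20 Ironridge=17 Juniper=9 → close Briarlake (overflow 13)
  25÷4 = 6 each, +1 to first 1
Round 4: Dunmere=31 Fernhollow=26 Ironridge=23 Juniper=15 → close Dunmere (overflow 19)
  31÷3 = 10 each, +1 to first 1
Round 5: Fernhollow=37 Ironridge=33 Juniper=25 → close Fernhollow (overflow 25)
  37÷2 = 18 each, +1 to first 1
Round 6: Ironridge=52 Juniper=43 → close Ironridge (overflow 41)
  52÷1 = 52 each, +1 to first 0

Closure order: Cedarfen, Ashgrove, Briarlake, Dunmere, Fernhollow, Ironridge
Last habitat: Juniper with 95 animals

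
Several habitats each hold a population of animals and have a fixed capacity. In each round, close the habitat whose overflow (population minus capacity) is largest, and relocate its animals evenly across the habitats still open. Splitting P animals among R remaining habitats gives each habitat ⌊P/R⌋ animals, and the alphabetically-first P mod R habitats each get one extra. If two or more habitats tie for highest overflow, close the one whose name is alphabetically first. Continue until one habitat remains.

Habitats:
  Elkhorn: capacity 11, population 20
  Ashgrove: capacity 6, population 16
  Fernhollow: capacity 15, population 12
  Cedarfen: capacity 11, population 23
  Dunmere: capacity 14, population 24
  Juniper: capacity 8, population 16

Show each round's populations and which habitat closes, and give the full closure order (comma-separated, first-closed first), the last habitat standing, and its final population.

Round 1: Ashgrove=16 Cedarfen=23 Dunmere=24 Elkhorn=20 Fernhollow=12 Juniper=16 → close Cedarfen (overflow 12)
  23÷5 = 4 each, +1 to first 3
Round 2: Ashgrove=21 Dunmere=29 Elkhorn=25 Fernhollow=16 Juniper=20 → close Ashgrove (overflow 15)
  21÷4 = 5 each, +1 to first 1
Round 3: Dunmere=35 Elkhorn=30 Fernhollow=21 Juniper=25 → close Dunmere (overflow 21)
  35÷3 = 11 each, +1 to first 2
Round 4: Elkhorn=42 Fernhollow=33 Juniper=36 → close Elkhorn (overflow 31)
  42÷2 = 21 each, +1 to first 0
Round 5: Fernhollow=54 Juniper=57 → close Juniper (overflow 49)
  57÷1 = 57 each, +1 to first 0

Closure order: Cedarfen, Ashgrove, Dunmere, Elkhorn, Juniper
Last habitat: Fernhollow with 111 animals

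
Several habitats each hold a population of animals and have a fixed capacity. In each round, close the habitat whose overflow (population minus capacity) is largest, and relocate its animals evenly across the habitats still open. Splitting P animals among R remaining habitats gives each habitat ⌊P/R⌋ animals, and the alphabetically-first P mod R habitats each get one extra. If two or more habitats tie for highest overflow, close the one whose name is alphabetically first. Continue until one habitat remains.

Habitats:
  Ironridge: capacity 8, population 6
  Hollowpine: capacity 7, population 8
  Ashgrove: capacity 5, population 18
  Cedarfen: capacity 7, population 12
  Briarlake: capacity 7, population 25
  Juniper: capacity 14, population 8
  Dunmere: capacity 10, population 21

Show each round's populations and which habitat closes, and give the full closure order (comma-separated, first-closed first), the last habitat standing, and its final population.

Round 1: Ashgrove=18 Briarlake=25 Cedarfen=12 Dunmere=21 Hollowpine=8 Ironridge=6 Juniper=8 → close Briarlake (overflow 18)
  25÷6 = 4 each, +1 to first 1
Round 2: Ashgrove=23 Cedarfen=16 Dunmere=25 Hollowpine=12 Ironridge=10 Juniper=12 → close Ashgrove (overflow 18)
  23÷5 = 4 each, +1 to first 3
Round 3: Cedarfen=21 Dunmere=30 Hollowpine=17 Ironridge=14 Juniper=16 → close Dunmere (overflow 20)
  30÷4 = 7 each, +1 to first 2
Round 4: Cedarfen=29 Hollowpine=25 Ironridge=21 Juniper=23 → close Cedarfen (overflow 22)
  29÷3 = 9 each, +1 to first 2
Round 5: Hollowpine=35 Ironridge=31 Juniper=32 → close Hollowpine (overflow 28)
  35÷2 = 17 each, +1 to first 1
Round 6: Ironridge=49 Juniper=49 → close Ironridge (overflow 41)
  49÷1 = 49 each, +1 to first 0

Closure order: Briarlake, Ashgrove, Dunmere, Cedarfen, Hollowpine, Ironridge
Last habitat: Juniper with 98 animals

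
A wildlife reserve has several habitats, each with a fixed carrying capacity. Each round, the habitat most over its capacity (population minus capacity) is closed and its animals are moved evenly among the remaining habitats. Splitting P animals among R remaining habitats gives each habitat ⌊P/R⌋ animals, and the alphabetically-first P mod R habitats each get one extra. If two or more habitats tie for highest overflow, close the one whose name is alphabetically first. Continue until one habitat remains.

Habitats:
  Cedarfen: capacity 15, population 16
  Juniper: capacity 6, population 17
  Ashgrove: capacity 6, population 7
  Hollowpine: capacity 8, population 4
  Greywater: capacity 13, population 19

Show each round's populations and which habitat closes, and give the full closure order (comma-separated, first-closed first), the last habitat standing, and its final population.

Round 1: Ashgrove=7 Cedarfen=16 Greywater=19 Hollowpine=4 Juniper=17 → close Juniper (overflow 11)
  17÷4 = 4 each, +1 to first 1
Round 2: Ashgrove=12 Cedarfen=20 Greywater=23 Hollowpine=8 → close Greywater (overflow 10)
  23÷3 = 7 each, +1 to first 2
Round 3: Ashgrove=20 Cedarfen=28 Hollowpine=15 → close Ashgrove (overflow 14)
  20÷2 = 10 each, +1 to first 0
Round 4: Cedarfen=38 Hollowpine=25 → close Cedarfen (overflow 23)
  38÷1 = 38 each, +1 to first 0

Closure order: Juniper, Greywater, Ashgrove, Cedarfen
Last habitat: Hollowpine with 63 animals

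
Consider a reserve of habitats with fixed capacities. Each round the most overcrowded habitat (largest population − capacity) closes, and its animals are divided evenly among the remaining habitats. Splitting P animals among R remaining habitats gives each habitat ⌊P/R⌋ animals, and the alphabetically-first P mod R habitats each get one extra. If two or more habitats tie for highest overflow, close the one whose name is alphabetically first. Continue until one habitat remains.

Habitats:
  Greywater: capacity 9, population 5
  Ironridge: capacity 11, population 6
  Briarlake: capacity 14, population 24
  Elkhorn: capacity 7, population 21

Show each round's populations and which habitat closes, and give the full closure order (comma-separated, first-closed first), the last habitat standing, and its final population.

Closure order: Elkhorn, Briarlake, Greywater
Last habitat: Ironridge with 56 animals

Round 1: Briarlake=24 Elkhorn=21 Greywater=5 Ironridge=6 → close Elkhorn (overflow 14)
  21÷3 = 7 each, +1 to first 0
Round 2: Briarlake=31 Greywater=12 Ironridge=13 → close Briarlake (overflow 17)
  31÷2 = 15 each, +1 to first 1
Round 3: Greywater=28 Ironridge=28 → close Greywater (overflow 19)
  28÷1 = 28 each, +1 to first 0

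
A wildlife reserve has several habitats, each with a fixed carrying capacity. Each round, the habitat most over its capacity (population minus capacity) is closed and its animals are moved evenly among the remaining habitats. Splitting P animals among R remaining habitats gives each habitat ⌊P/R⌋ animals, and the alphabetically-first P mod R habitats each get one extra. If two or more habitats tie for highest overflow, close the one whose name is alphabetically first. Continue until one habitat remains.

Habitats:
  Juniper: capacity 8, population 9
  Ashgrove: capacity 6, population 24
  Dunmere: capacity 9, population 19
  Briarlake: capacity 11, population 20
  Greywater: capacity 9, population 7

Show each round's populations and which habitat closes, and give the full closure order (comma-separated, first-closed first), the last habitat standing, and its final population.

Round 1: Ashgrove=24 Briarlake=20 Dunmere=19 Greywater=7 Juniper=9 → close Ashgrove (overflow 18)
  24÷4 = 6 each, +1 to first 0
Round 2: Briarlake=26 Dunmere=25 Greywater=13 Juniper=15 → close Dunmere (overflow 16)
  25÷3 = 8 each, +1 to first 1
Round 3: Briarlake=35 Greywater=21 Juniper=23 → close Briarlake (overflow 24)
  35÷2 = 17 each, +1 to first 1
Round 4: Greywater=39 Juniper=40 → close Juniper (overflow 32)
  40÷1 = 40 each, +1 to first 0

Closure order: Ashgrove, Dunmere, Briarlake, Juniper
Last habitat: Greywater with 79 animals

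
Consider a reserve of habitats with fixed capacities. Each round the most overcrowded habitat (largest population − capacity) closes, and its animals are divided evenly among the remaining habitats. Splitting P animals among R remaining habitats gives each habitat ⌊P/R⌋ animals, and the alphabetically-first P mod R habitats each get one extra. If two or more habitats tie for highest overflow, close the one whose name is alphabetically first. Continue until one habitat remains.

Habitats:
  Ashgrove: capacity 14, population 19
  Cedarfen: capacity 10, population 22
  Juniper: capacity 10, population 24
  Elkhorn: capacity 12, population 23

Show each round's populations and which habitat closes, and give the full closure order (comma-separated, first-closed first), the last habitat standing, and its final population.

Closure order: Juniper, Cedarfen, Elkhorn
Last habitat: Ashgrove with 88 animals

Round 1: Ashgrove=19 Cedarfen=22 Elkhorn=23 Juniper=24 → close Juniper (overflow 14)
  24÷3 = 8 each, +1 to first 0
Round 2: Ashgrove=27 Cedarfen=30 Elkhorn=31 → close Cedarfen (overflow 20)
  30÷2 = 15 each, +1 to first 0
Round 3: Ashgrove=42 Elkhorn=46 → close Elkhorn (overflow 34)
  46÷1 = 46 each, +1 to first 0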